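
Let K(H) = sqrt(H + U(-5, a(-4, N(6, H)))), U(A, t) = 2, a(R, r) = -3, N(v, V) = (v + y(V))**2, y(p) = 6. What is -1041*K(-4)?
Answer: -1041*I*sqrt(2) ≈ -1472.2*I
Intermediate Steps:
N(v, V) = (6 + v)**2 (N(v, V) = (v + 6)**2 = (6 + v)**2)
K(H) = sqrt(2 + H) (K(H) = sqrt(H + 2) = sqrt(2 + H))
-1041*K(-4) = -1041*sqrt(2 - 4) = -1041*I*sqrt(2)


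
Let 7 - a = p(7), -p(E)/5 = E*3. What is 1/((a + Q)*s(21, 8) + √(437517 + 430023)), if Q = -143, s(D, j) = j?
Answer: 62/201509 + √216885/403018 ≈ 0.0014632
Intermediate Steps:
p(E) = -15*E (p(E) = -5*E*3 = -15*E)
a = 112 (a = 7 - (-15)*7 = 7 - 1*(-105) = 7 + 105 = 112)
1/((a + Q)*s(21, 8) + √(437517 + 430023)) = 1/((112 - 143)*8 + √(437517 + 430023)) = 1/(-31*8 + √867540) = 1/(-248 + 2*√216885)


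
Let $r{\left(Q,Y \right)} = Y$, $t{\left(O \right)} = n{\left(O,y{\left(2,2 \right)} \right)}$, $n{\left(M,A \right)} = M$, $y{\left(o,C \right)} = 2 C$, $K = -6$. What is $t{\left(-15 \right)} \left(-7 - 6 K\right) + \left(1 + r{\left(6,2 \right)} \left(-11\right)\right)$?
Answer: $-456$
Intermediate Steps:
$t{\left(O \right)} = O$
$t{\left(-15 \right)} \left(-7 - 6 K\right) + \left(1 + r{\left(6,2 \right)} \left(-11\right)\right) = - 15 \left(-7 - -36\right) + \left(1 + 2 \left(-11\right)\right) = - 15 \left(-7 + 36\right) + \left(1 - 22\right) = \left(-15\right) 29 - 21 = -435 - 21 = -456$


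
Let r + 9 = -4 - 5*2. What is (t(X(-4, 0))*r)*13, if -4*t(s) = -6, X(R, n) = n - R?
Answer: -897/2 ≈ -448.50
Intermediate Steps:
r = -23 (r = -9 + (-4 - 5*2) = -9 + (-4 - 10) = -9 - 14 = -23)
t(s) = 3/2 (t(s) = -¼*(-6) = 3/2)
(t(X(-4, 0))*r)*13 = ((3/2)*(-23))*13 = -69/2*13 = -897/2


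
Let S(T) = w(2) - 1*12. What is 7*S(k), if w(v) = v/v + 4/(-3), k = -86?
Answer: -259/3 ≈ -86.333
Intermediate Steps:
w(v) = -⅓ (w(v) = 1 + 4*(-⅓) = 1 - 4/3 = -⅓)
S(T) = -37/3 (S(T) = -⅓ - 1*12 = -⅓ - 12 = -37/3)
7*S(k) = 7*(-37/3) = -259/3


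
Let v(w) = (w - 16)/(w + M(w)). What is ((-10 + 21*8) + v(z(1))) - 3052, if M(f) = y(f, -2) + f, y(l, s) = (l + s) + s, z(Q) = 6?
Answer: -20263/7 ≈ -2894.7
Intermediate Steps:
y(l, s) = l + 2*s
M(f) = -4 + 2*f (M(f) = (f + 2*(-2)) + f = (f - 4) + f = (-4 + f) + f = -4 + 2*f)
v(w) = (-16 + w)/(-4 + 3*w) (v(w) = (w - 16)/(w + (-4 + 2*w)) = (-16 + w)/(-4 + 3*w))
((-10 + 21*8) + v(z(1))) - 3052 = ((-10 + 21*8) + (-16 + 6)/(-4 + 3*6)) - 3052 = ((-10 + 168) - 10/(-4 + 18)) - 3052 = (158 - 10/14) - 3052 = (158 + (1/14)*(-10)) - 3052 = (158 - 5/7) - 3052 = 1101/7 - 3052 = -20263/7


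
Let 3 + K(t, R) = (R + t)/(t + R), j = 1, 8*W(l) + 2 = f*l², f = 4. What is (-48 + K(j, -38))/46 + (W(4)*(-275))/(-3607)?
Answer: -164625/331844 ≈ -0.49609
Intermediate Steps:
W(l) = -¼ + l²/2 (W(l) = -¼ + (4*l²)/8 = -¼ + l²/2)
K(t, R) = -2 (K(t, R) = -3 + (R + t)/(t + R) = -3 + (R + t)/(R + t) = -3 + 1 = -2)
(-48 + K(j, -38))/46 + (W(4)*(-275))/(-3607) = (-48 - 2)/46 + ((-¼ + (½)*4²)*(-275))/(-3607) = -50*1/46 + ((-¼ + (½)*16)*(-275))*(-1/3607) = -25/23 + ((-¼ + 8)*(-275))*(-1/3607) = -25/23 + ((31/4)*(-275))*(-1/3607) = -25/23 - 8525/4*(-1/3607) = -25/23 + 8525/14428 = -164625/331844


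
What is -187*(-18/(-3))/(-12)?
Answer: 187/2 ≈ 93.500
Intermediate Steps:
-187*(-18/(-3))/(-12) = -187*(-18*(-⅓))*(-1)/12 = -1122*(-1)/12 = -187*(-½) = 187/2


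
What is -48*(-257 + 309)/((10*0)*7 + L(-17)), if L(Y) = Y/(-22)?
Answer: -54912/17 ≈ -3230.1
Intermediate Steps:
L(Y) = -Y/22 (L(Y) = Y*(-1/22) = -Y/22)
-48*(-257 + 309)/((10*0)*7 + L(-17)) = -48*(-257 + 309)/((10*0)*7 - 1/22*(-17)) = -2496/(0*7 + 17/22) = -2496/(0 + 17/22) = -2496/17/22 = -2496*22/17 = -48*1144/17 = -54912/17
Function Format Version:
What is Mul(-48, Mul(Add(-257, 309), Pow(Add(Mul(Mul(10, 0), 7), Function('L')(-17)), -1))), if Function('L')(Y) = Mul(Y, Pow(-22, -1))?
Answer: Rational(-54912, 17) ≈ -3230.1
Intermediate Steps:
Function('L')(Y) = Mul(Rational(-1, 22), Y) (Function('L')(Y) = Mul(Y, Rational(-1, 22)) = Mul(Rational(-1, 22), Y))
Mul(-48, Mul(Add(-257, 309), Pow(Add(Mul(Mul(10, 0), 7), Function('L')(-17)), -1))) = Mul(-48, Mul(Add(-257, 309), Pow(Add(Mul(Mul(10, 0), 7), Mul(Rational(-1, 22), -17)), -1))) = Mul(-48, Mul(52, Pow(Add(Mul(0, 7), Rational(17, 22)), -1))) = Mul(-48, Mul(52, Pow(Add(0, Rational(17, 22)), -1))) = Mul(-48, Mul(52, Pow(Rational(17, 22), -1))) = Mul(-48, Mul(52, Rational(22, 17))) = Mul(-48, Rational(1144, 17)) = Rational(-54912, 17)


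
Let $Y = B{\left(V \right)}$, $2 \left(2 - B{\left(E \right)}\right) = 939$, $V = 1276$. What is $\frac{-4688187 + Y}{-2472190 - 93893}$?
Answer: $\frac{9377309}{5132166} \approx 1.8272$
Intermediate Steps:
$B{\left(E \right)} = - \frac{935}{2}$ ($B{\left(E \right)} = 2 - \frac{939}{2} = - \frac{935}{2}$)
$Y = - \frac{935}{2} \approx -467.5$
$\frac{-4688187 + Y}{-2472190 - 93893} = \frac{-4688187 - \frac{935}{2}}{-2472190 - 93893} = - \frac{9377309}{2 \left(-2566083\right)} = \left(- \frac{9377309}{2}\right) \left(- \frac{1}{2566083}\right) = \frac{9377309}{5132166}$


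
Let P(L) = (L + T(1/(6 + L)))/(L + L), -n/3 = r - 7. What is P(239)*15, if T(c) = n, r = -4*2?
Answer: 2130/239 ≈ 8.9121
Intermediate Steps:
r = -8
n = 45 (n = -3*(-8 - 7) = -3*(-15) = 45)
T(c) = 45
P(L) = (45 + L)/(2*L) (P(L) = (L + 45)/(L + L) = (45 + L)/((2*L)) = (45 + L)*(1/(2*L)) = (45 + L)/(2*L))
P(239)*15 = ((1/2)*(45 + 239)/239)*15 = ((1/2)*(1/239)*284)*15 = (142/239)*15 = 2130/239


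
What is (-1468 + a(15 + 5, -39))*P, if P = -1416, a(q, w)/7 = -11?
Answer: 2187720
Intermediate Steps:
a(q, w) = -77 (a(q, w) = 7*(-11) = -77)
(-1468 + a(15 + 5, -39))*P = (-1468 - 77)*(-1416) = -1545*(-1416) = 2187720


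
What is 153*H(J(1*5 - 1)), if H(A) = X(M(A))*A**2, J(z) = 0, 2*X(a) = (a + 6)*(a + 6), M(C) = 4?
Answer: 0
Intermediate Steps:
X(a) = (6 + a)**2/2 (X(a) = ((a + 6)*(a + 6))/2 = ((6 + a)*(6 + a))/2 = (6 + a)**2/2)
H(A) = 50*A**2 (H(A) = ((6 + 4)**2/2)*A**2 = ((1/2)*10**2)*A**2 = ((1/2)*100)*A**2 = 50*A**2)
153*H(J(1*5 - 1)) = 153*(50*0**2) = 153*(50*0) = 153*0 = 0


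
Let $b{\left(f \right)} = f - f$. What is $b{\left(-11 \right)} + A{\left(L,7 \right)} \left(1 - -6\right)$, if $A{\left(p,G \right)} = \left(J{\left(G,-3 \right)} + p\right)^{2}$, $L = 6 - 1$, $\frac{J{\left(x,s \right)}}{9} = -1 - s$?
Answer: $3703$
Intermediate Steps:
$J{\left(x,s \right)} = -9 - 9 s$ ($J{\left(x,s \right)} = 9 \left(-1 - s\right) = -9 - 9 s$)
$L = 5$
$A{\left(p,G \right)} = \left(18 + p\right)^{2}$ ($A{\left(p,G \right)} = \left(\left(-9 - -27\right) + p\right)^{2} = \left(\left(-9 + 27\right) + p\right)^{2} = \left(18 + p\right)^{2}$)
$b{\left(f \right)} = 0$
$b{\left(-11 \right)} + A{\left(L,7 \right)} \left(1 - -6\right) = 0 + \left(18 + 5\right)^{2} \left(1 - -6\right) = 0 + 23^{2} \left(1 + 6\right) = 0 + 529 \cdot 7 = 0 + 3703 = 3703$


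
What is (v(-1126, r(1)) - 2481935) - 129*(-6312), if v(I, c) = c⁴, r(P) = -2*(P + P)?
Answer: -1667431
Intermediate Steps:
r(P) = -4*P
(v(-1126, r(1)) - 2481935) - 129*(-6312) = ((-4*1)⁴ - 2481935) - 129*(-6312) = ((-4)⁴ - 2481935) + 814248 = (256 - 2481935) + 814248 = -2481679 + 814248 = -1667431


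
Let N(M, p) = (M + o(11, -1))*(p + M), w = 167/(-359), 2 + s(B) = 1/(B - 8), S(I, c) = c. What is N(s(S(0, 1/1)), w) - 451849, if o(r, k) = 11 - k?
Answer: -7948927985/17591 ≈ -4.5187e+5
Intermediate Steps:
s(B) = -2 + 1/(-8 + B) (s(B) = -2 + 1/(B - 8) = -2 + 1/(-8 + B))
w = -167/359 (w = 167*(-1/359) = -167/359 ≈ -0.46518)
N(M, p) = (12 + M)*(M + p) (N(M, p) = (M + (11 - 1*(-1)))*(p + M) = (M + (11 + 1))*(M + p) = (M + 12)*(M + p) = (12 + M)*(M + p))
N(s(S(0, 1/1)), w) - 451849 = (((17 - 2/1)/(-8 + 1/1))² + 12*((17 - 2/1)/(-8 + 1/1)) + 12*(-167/359) + ((17 - 2/1)/(-8 + 1/1))*(-167/359)) - 451849 = (((17 - 2*1)/(-8 + 1))² + 12*((17 - 2*1)/(-8 + 1)) - 2004/359 + ((17 - 2*1)/(-8 + 1))*(-167/359)) - 451849 = (((17 - 2)/(-7))² + 12*((17 - 2)/(-7)) - 2004/359 + ((17 - 2)/(-7))*(-167/359)) - 451849 = ((-⅐*15)² + 12*(-⅐*15) - 2004/359 - ⅐*15*(-167/359)) - 451849 = ((-15/7)² + 12*(-15/7) - 2004/359 - 15/7*(-167/359)) - 451849 = (225/49 - 180/7 - 2004/359 + 2505/2513) - 451849 = -452226/17591 - 451849 = -7948927985/17591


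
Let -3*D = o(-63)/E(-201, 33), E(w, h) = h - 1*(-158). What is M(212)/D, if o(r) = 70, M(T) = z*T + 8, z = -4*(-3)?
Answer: -731148/35 ≈ -20890.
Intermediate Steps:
z = 12
E(w, h) = 158 + h (E(w, h) = h + 158 = 158 + h)
M(T) = 8 + 12*T (M(T) = 12*T + 8 = 8 + 12*T)
D = -70/573 (D = -70/(3*(158 + 33)) = -70/(3*191) = -⅓*70/191 = -70/573 ≈ -0.12216)
M(212)/D = (8 + 12*212)/(-70/573) = (8 + 2544)*(-573/70) = 2552*(-573/70) = -731148/35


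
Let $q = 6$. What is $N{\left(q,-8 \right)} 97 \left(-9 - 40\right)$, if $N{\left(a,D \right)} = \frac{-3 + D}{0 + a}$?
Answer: $\frac{52283}{6} \approx 8713.8$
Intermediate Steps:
$N{\left(a,D \right)} = \frac{-3 + D}{a}$
$N{\left(q,-8 \right)} 97 \left(-9 - 40\right) = \frac{-3 - 8}{6} \cdot 97 \left(-9 - 40\right) = \frac{1}{6} \left(-11\right) 97 \left(-9 - 40\right) = \left(- \frac{11}{6}\right) 97 \left(-49\right) = \left(- \frac{1067}{6}\right) \left(-49\right) = \frac{52283}{6}$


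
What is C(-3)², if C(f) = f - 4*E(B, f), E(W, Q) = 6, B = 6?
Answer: 729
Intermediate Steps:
C(f) = -24 + f (C(f) = f - 4*6 = f - 24 = -24 + f)
C(-3)² = (-24 - 3)² = (-27)² = 729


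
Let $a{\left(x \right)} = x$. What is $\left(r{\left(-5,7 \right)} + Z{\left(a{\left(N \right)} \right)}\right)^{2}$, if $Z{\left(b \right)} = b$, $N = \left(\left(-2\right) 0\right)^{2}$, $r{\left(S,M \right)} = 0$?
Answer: $0$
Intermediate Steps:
$N = 0$ ($N = 0^{2} = 0$)
$\left(r{\left(-5,7 \right)} + Z{\left(a{\left(N \right)} \right)}\right)^{2} = \left(0 + 0\right)^{2} = 0^{2} = 0$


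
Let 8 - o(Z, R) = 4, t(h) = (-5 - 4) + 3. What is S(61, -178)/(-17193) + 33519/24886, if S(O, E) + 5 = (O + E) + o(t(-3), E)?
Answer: 579228715/427864998 ≈ 1.3538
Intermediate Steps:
t(h) = -6 (t(h) = -9 + 3 = -6)
o(Z, R) = 4 (o(Z, R) = 8 - 1*4 = 8 - 4 = 4)
S(O, E) = -1 + E + O (S(O, E) = -5 + ((O + E) + 4) = -5 + ((E + O) + 4) = -5 + (4 + E + O) = -1 + E + O)
S(61, -178)/(-17193) + 33519/24886 = (-1 - 178 + 61)/(-17193) + 33519/24886 = -118*(-1/17193) + 33519*(1/24886) = 118/17193 + 33519/24886 = 579228715/427864998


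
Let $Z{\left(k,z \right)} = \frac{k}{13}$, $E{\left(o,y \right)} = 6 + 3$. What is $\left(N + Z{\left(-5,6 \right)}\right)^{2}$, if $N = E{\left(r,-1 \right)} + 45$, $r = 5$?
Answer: $\frac{485809}{169} \approx 2874.6$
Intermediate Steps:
$E{\left(o,y \right)} = 9$
$Z{\left(k,z \right)} = \frac{k}{13}$ ($Z{\left(k,z \right)} = k \frac{1}{13} = \frac{k}{13}$)
$N = 54$ ($N = 9 + 45 = 54$)
$\left(N + Z{\left(-5,6 \right)}\right)^{2} = \left(54 + \frac{1}{13} \left(-5\right)\right)^{2} = \left(54 - \frac{5}{13}\right)^{2} = \left(\frac{697}{13}\right)^{2} = \frac{485809}{169}$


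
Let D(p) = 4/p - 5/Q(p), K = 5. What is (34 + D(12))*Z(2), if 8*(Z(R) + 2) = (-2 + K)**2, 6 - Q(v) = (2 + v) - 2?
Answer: -1477/48 ≈ -30.771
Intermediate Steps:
Q(v) = 6 - v (Q(v) = 6 - ((2 + v) - 2) = 6 - v)
D(p) = -5/(6 - p) + 4/p (D(p) = 4/p - 5/(6 - p) = -5/(6 - p) + 4/p)
Z(R) = -7/8 (Z(R) = -2 + (-2 + 5)**2/8 = -2 + (1/8)*3**2 = -2 + (1/8)*9 = -2 + 9/8 = -7/8)
(34 + D(12))*Z(2) = (34 + 3*(-8 + 3*12)/(12*(-6 + 12)))*(-7/8) = (34 + 3*(1/12)*(-8 + 36)/6)*(-7/8) = (34 + 3*(1/12)*(1/6)*28)*(-7/8) = (34 + 7/6)*(-7/8) = (211/6)*(-7/8) = -1477/48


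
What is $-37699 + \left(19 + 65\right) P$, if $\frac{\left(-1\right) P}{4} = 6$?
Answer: $-39715$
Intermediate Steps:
$P = -24$ ($P = \left(-4\right) 6 = -24$)
$-37699 + \left(19 + 65\right) P = -37699 + \left(19 + 65\right) \left(-24\right) = -37699 + 84 \left(-24\right) = -37699 - 2016 = -39715$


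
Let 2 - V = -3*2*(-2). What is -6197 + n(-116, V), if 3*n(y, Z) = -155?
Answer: -18746/3 ≈ -6248.7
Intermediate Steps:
V = -10 (V = 2 - (-3*2)*(-2) = 2 - (-6)*(-2) = 2 - 1*12 = 2 - 12 = -10)
n(y, Z) = -155/3 (n(y, Z) = (⅓)*(-155) = -155/3)
-6197 + n(-116, V) = -6197 - 155/3 = -18746/3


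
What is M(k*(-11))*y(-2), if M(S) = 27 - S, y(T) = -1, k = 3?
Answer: -60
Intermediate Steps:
M(k*(-11))*y(-2) = (27 - 3*(-11))*(-1) = (27 - 1*(-33))*(-1) = (27 + 33)*(-1) = 60*(-1) = -60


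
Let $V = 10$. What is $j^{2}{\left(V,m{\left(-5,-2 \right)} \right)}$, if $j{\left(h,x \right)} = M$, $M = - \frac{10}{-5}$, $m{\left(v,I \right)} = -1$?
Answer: $4$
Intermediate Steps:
$M = 2$ ($M = \left(-10\right) \left(- \frac{1}{5}\right) = 2$)
$j{\left(h,x \right)} = 2$
$j^{2}{\left(V,m{\left(-5,-2 \right)} \right)} = 2^{2} = 4$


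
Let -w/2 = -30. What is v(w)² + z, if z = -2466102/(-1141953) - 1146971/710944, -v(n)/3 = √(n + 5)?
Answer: 158461428040215/270621544544 ≈ 585.55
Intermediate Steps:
w = 60 (w = -2*(-30) = 60)
v(n) = -3*√(5 + n) (v(n) = -3*√(n + 5) = -3*√(5 + n))
z = 147824481975/270621544544 (z = -2466102*(-1/1141953) - 1146971*1/710944 = 822034/380651 - 1146971/710944 = 147824481975/270621544544 ≈ 0.54624)
v(w)² + z = (-3*√(5 + 60))² + 147824481975/270621544544 = (-3*√65)² + 147824481975/270621544544 = 585 + 147824481975/270621544544 = 158461428040215/270621544544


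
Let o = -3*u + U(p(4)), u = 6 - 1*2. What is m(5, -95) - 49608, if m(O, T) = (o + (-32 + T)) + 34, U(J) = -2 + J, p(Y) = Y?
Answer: -49711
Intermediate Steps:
u = 4 (u = 6 - 2 = 4)
o = -10 (o = -3*4 + (-2 + 4) = -12 + 2 = -10)
m(O, T) = -8 + T (m(O, T) = (-10 + (-32 + T)) + 34 = (-42 + T) + 34 = -8 + T)
m(5, -95) - 49608 = (-8 - 95) - 49608 = -103 - 49608 = -49711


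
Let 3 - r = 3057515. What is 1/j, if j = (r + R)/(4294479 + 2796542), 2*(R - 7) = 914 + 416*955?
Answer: -1013003/408344 ≈ -2.4808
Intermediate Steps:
r = -3057512 (r = 3 - 1*3057515 = 3 - 3057515 = -3057512)
R = 199104 (R = 7 + (914 + 416*955)/2 = 7 + (914 + 397280)/2 = 7 + (½)*398194 = 7 + 199097 = 199104)
j = -408344/1013003 (j = (-3057512 + 199104)/(4294479 + 2796542) = -2858408/7091021 = -2858408*1/7091021 = -408344/1013003 ≈ -0.40310)
1/j = 1/(-408344/1013003) = -1013003/408344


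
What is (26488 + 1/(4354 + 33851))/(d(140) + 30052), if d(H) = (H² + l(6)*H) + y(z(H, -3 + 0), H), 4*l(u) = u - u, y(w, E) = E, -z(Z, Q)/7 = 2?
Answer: 1011974041/1902303360 ≈ 0.53197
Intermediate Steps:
z(Z, Q) = -14 (z(Z, Q) = -7*2 = -14)
l(u) = 0 (l(u) = (u - u)/4 = (¼)*0 = 0)
d(H) = H + H² (d(H) = (H² + 0*H) + H = (H² + 0) + H = H² + H = H + H²)
(26488 + 1/(4354 + 33851))/(d(140) + 30052) = (26488 + 1/(4354 + 33851))/(140*(1 + 140) + 30052) = (26488 + 1/38205)/(140*141 + 30052) = (26488 + 1/38205)/(19740 + 30052) = (1011974041/38205)/49792 = (1011974041/38205)*(1/49792) = 1011974041/1902303360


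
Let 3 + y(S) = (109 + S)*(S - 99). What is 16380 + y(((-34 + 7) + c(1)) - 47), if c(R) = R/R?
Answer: 10185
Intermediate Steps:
c(R) = 1
y(S) = -3 + (-99 + S)*(109 + S) (y(S) = -3 + (109 + S)*(S - 99) = -3 + (109 + S)*(-99 + S) = -3 + (-99 + S)*(109 + S))
16380 + y(((-34 + 7) + c(1)) - 47) = 16380 + (-10794 + (((-34 + 7) + 1) - 47)² + 10*(((-34 + 7) + 1) - 47)) = 16380 + (-10794 + ((-27 + 1) - 47)² + 10*((-27 + 1) - 47)) = 16380 + (-10794 + (-26 - 47)² + 10*(-26 - 47)) = 16380 + (-10794 + (-73)² + 10*(-73)) = 16380 + (-10794 + 5329 - 730) = 16380 - 6195 = 10185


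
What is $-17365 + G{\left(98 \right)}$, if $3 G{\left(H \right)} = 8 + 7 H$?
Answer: $- \frac{51401}{3} \approx -17134.0$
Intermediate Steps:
$G{\left(H \right)} = \frac{8}{3} + \frac{7 H}{3}$ ($G{\left(H \right)} = \frac{8 + 7 H}{3} = \frac{8}{3} + \frac{7 H}{3}$)
$-17365 + G{\left(98 \right)} = -17365 + \left(\frac{8}{3} + \frac{7}{3} \cdot 98\right) = -17365 + \left(\frac{8}{3} + \frac{686}{3}\right) = -17365 + \frac{694}{3} = - \frac{51401}{3}$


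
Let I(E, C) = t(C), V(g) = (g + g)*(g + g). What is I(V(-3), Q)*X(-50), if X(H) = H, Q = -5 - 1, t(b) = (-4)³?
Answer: 3200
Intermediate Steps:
t(b) = -64
Q = -6
V(g) = 4*g² (V(g) = (2*g)*(2*g) = 4*g²)
I(E, C) = -64
I(V(-3), Q)*X(-50) = -64*(-50) = 3200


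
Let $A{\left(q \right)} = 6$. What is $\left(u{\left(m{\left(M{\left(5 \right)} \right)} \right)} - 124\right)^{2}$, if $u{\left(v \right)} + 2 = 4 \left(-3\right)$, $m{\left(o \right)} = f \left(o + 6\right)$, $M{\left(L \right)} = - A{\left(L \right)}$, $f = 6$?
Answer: $19044$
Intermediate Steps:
$M{\left(L \right)} = -6$ ($M{\left(L \right)} = \left(-1\right) 6 = -6$)
$m{\left(o \right)} = 36 + 6 o$ ($m{\left(o \right)} = 6 \left(o + 6\right) = 6 \left(6 + o\right) = 36 + 6 o$)
$u{\left(v \right)} = -14$ ($u{\left(v \right)} = -2 + 4 \left(-3\right) = -2 - 12 = -14$)
$\left(u{\left(m{\left(M{\left(5 \right)} \right)} \right)} - 124\right)^{2} = \left(-14 - 124\right)^{2} = \left(-138\right)^{2} = 19044$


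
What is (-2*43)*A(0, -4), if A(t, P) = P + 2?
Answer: 172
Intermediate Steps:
A(t, P) = 2 + P
(-2*43)*A(0, -4) = (-2*43)*(2 - 4) = -86*(-2) = 172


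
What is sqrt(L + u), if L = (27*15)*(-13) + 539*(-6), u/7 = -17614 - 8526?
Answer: I*sqrt(191479) ≈ 437.58*I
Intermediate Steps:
u = -182980 (u = 7*(-17614 - 8526) = 7*(-26140) = -182980)
L = -8499 (L = 405*(-13) - 3234 = -5265 - 3234 = -8499)
sqrt(L + u) = sqrt(-8499 - 182980) = sqrt(-191479) = I*sqrt(191479)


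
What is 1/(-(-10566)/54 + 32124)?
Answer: 3/96959 ≈ 3.0941e-5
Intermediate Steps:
1/(-(-10566)/54 + 32124) = 1/(-587*(-⅓) + 32124) = 1/(587/3 + 32124) = 1/(96959/3) = 3/96959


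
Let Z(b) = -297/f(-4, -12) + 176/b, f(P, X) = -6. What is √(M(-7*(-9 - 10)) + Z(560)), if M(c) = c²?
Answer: √86920190/70 ≈ 133.19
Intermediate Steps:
Z(b) = 99/2 + 176/b (Z(b) = -297/(-6) + 176/b = -297*(-⅙) + 176/b = 99/2 + 176/b)
√(M(-7*(-9 - 10)) + Z(560)) = √((-7*(-9 - 10))² + (99/2 + 176/560)) = √((-7*(-19))² + (99/2 + 176*(1/560))) = √(133² + (99/2 + 11/35)) = √(17689 + 3487/70) = √(1241717/70) = √86920190/70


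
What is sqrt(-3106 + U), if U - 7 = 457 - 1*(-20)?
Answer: I*sqrt(2622) ≈ 51.205*I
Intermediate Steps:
U = 484 (U = 7 + (457 - 1*(-20)) = 7 + (457 + 20) = 7 + 477 = 484)
sqrt(-3106 + U) = sqrt(-3106 + 484) = sqrt(-2622) = I*sqrt(2622)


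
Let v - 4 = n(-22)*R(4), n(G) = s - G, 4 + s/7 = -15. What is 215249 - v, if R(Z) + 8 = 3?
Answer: 214690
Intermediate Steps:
s = -133 (s = -28 + 7*(-15) = -28 - 105 = -133)
R(Z) = -5 (R(Z) = -8 + 3 = -5)
n(G) = -133 - G
v = 559 (v = 4 + (-133 - 1*(-22))*(-5) = 4 + (-133 + 22)*(-5) = 4 - 111*(-5) = 4 + 555 = 559)
215249 - v = 215249 - 1*559 = 215249 - 559 = 214690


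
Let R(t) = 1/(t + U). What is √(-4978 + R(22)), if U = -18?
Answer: I*√19911/2 ≈ 70.553*I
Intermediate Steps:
R(t) = 1/(-18 + t) (R(t) = 1/(t - 18) = 1/(-18 + t))
√(-4978 + R(22)) = √(-4978 + 1/(-18 + 22)) = √(-4978 + 1/4) = √(-4978 + ¼) = √(-19911/4) = I*√19911/2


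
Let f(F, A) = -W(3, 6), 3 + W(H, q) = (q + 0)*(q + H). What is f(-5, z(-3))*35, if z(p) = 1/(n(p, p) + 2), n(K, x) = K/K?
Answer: -1785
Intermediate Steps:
W(H, q) = -3 + q*(H + q) (W(H, q) = -3 + (q + 0)*(q + H) = -3 + q*(H + q))
n(K, x) = 1
z(p) = 1/3 (z(p) = 1/(1 + 2) = 1/3)
f(F, A) = -51 (f(F, A) = -(-3 + 6**2 + 3*6) = -(-3 + 36 + 18) = -1*51 = -51)
f(-5, z(-3))*35 = -51*35 = -1785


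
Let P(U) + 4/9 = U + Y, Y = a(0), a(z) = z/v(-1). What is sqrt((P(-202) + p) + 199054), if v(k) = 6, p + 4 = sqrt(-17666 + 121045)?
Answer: sqrt(1789628 + 9*sqrt(103379))/3 ≈ 446.28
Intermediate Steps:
p = -4 + sqrt(103379) (p = -4 + sqrt(-17666 + 121045) = -4 + sqrt(103379) ≈ 317.53)
a(z) = z/6
Y = 0 (Y = (1/6)*0 = 0)
P(U) = -4/9 + U (P(U) = -4/9 + (U + 0) = -4/9 + U)
sqrt((P(-202) + p) + 199054) = sqrt(((-4/9 - 202) + (-4 + sqrt(103379))) + 199054) = sqrt((-1822/9 + (-4 + sqrt(103379))) + 199054) = sqrt((-1858/9 + sqrt(103379)) + 199054) = sqrt(1789628/9 + sqrt(103379))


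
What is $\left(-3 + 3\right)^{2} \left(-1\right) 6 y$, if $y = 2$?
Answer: $0$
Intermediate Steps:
$\left(-3 + 3\right)^{2} \left(-1\right) 6 y = \left(-3 + 3\right)^{2} \left(-1\right) 6 \cdot 2 = 0^{2} \left(\left(-6\right) 2\right) = 0 \left(-12\right) = 0$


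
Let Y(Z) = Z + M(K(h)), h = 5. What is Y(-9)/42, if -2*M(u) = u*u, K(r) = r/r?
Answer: -19/84 ≈ -0.22619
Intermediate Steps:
K(r) = 1
M(u) = -u**2/2 (M(u) = -u*u/2 = -u**2/2)
Y(Z) = -1/2 + Z (Y(Z) = Z - 1/2*1**2 = Z - 1/2*1 = Z - 1/2 = -1/2 + Z)
Y(-9)/42 = (-1/2 - 9)/42 = -19/2*1/42 = -19/84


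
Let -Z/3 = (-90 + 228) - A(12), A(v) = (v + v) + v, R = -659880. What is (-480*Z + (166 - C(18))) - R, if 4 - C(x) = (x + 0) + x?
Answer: 806958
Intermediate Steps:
C(x) = 4 - 2*x (C(x) = 4 - ((x + 0) + x) = 4 - (x + x) = 4 - 2*x)
A(v) = 3*v (A(v) = 2*v + v = 3*v)
Z = -306 (Z = -3*((-90 + 228) - 3*12) = -3*(138 - 1*36) = -3*(138 - 36) = -3*102 = -306)
(-480*Z + (166 - C(18))) - R = (-480*(-306) + (166 - (4 - 2*18))) - 1*(-659880) = (146880 + (166 - (4 - 36))) + 659880 = (146880 + (166 - 1*(-32))) + 659880 = (146880 + (166 + 32)) + 659880 = (146880 + 198) + 659880 = 147078 + 659880 = 806958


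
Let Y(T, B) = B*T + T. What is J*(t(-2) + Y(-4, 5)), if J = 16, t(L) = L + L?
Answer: -448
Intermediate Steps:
t(L) = 2*L
Y(T, B) = T + B*T
J*(t(-2) + Y(-4, 5)) = 16*(2*(-2) - 4*(1 + 5)) = 16*(-4 - 4*6) = 16*(-4 - 24) = 16*(-28) = -448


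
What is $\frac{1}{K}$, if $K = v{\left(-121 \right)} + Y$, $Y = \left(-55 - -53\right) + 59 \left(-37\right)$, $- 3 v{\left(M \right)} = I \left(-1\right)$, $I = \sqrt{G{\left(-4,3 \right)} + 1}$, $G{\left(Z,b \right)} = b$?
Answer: $- \frac{3}{6553} \approx -0.00045781$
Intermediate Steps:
$I = 2$ ($I = \sqrt{3 + 1} = \sqrt{4} = 2$)
$v{\left(M \right)} = \frac{2}{3}$ ($v{\left(M \right)} = - \frac{2 \left(-1\right)}{3} = \left(- \frac{1}{3}\right) \left(-2\right) = \frac{2}{3}$)
$Y = -2185$ ($Y = \left(-55 + 53\right) - 2183 = -2 - 2183 = -2185$)
$K = - \frac{6553}{3}$ ($K = \frac{2}{3} - 2185 = - \frac{6553}{3} \approx -2184.3$)
$\frac{1}{K} = \frac{1}{- \frac{6553}{3}} = - \frac{3}{6553}$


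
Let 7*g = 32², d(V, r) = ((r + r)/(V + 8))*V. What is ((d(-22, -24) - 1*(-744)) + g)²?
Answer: 32535616/49 ≈ 6.6399e+5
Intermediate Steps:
d(V, r) = 2*V*r/(8 + V) (d(V, r) = ((2*r)/(8 + V))*V = (2*r/(8 + V))*V = 2*V*r/(8 + V))
g = 1024/7 (g = (⅐)*32² = (⅐)*1024 = 1024/7 ≈ 146.29)
((d(-22, -24) - 1*(-744)) + g)² = ((2*(-22)*(-24)/(8 - 22) - 1*(-744)) + 1024/7)² = ((2*(-22)*(-24)/(-14) + 744) + 1024/7)² = ((2*(-22)*(-24)*(-1/14) + 744) + 1024/7)² = ((-528/7 + 744) + 1024/7)² = (4680/7 + 1024/7)² = (5704/7)² = 32535616/49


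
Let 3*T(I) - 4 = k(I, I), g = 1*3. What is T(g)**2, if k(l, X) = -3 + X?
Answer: 16/9 ≈ 1.7778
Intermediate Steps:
g = 3
T(I) = 1/3 + I/3 (T(I) = 4/3 + (-3 + I)/3 = 4/3 + (-1 + I/3) = 1/3 + I/3)
T(g)**2 = (1/3 + (1/3)*3)**2 = (1/3 + 1)**2 = (4/3)**2 = 16/9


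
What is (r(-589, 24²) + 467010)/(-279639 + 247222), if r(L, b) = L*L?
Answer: -813931/32417 ≈ -25.108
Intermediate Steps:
r(L, b) = L²
(r(-589, 24²) + 467010)/(-279639 + 247222) = ((-589)² + 467010)/(-279639 + 247222) = (346921 + 467010)/(-32417) = 813931*(-1/32417) = -813931/32417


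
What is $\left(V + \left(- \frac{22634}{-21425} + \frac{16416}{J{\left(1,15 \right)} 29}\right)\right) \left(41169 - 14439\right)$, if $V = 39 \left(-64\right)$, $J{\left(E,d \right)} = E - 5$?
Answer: $- \frac{8757277328844}{124265} \approx -7.0473 \cdot 10^{7}$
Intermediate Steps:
$J{\left(E,d \right)} = -5 + E$
$V = -2496$
$\left(V + \left(- \frac{22634}{-21425} + \frac{16416}{J{\left(1,15 \right)} 29}\right)\right) \left(41169 - 14439\right) = \left(-2496 + \left(- \frac{22634}{-21425} + \frac{16416}{\left(-5 + 1\right) 29}\right)\right) \left(41169 - 14439\right) = \left(-2496 + \left(\left(-22634\right) \left(- \frac{1}{21425}\right) + \frac{16416}{\left(-4\right) 29}\right)\right) 26730 = \left(-2496 + \left(\frac{22634}{21425} + \frac{16416}{-116}\right)\right) 26730 = \left(-2496 + \left(\frac{22634}{21425} + 16416 \left(- \frac{1}{116}\right)\right)\right) 26730 = \left(-2496 + \left(\frac{22634}{21425} - \frac{4104}{29}\right)\right) 26730 = \left(-2496 - \frac{87271814}{621325}\right) 26730 = \left(- \frac{1638099014}{621325}\right) 26730 = - \frac{8757277328844}{124265}$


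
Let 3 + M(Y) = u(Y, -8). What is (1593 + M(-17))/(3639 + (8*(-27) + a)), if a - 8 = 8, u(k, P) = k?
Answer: 1573/3439 ≈ 0.45740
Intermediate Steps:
M(Y) = -3 + Y
a = 16 (a = 8 + 8 = 16)
(1593 + M(-17))/(3639 + (8*(-27) + a)) = (1593 + (-3 - 17))/(3639 + (8*(-27) + 16)) = (1593 - 20)/(3639 + (-216 + 16)) = 1573/(3639 - 200) = 1573/3439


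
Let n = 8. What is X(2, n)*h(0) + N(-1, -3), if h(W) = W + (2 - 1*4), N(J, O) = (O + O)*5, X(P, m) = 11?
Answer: -52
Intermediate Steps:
N(J, O) = 10*O (N(J, O) = (2*O)*5 = 10*O)
h(W) = -2 + W (h(W) = W + (2 - 4) = W - 2 = -2 + W)
X(2, n)*h(0) + N(-1, -3) = 11*(-2 + 0) + 10*(-3) = 11*(-2) - 30 = -22 - 30 = -52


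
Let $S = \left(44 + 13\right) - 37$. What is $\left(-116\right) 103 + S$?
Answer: $-11928$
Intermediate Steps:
$S = 20$ ($S = 57 - 37 = 20$)
$\left(-116\right) 103 + S = \left(-116\right) 103 + 20 = -11948 + 20 = -11928$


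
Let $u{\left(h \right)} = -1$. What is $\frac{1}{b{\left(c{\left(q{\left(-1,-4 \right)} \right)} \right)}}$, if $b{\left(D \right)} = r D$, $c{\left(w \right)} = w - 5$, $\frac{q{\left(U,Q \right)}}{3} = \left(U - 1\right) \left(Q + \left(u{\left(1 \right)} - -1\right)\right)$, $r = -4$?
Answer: $- \frac{1}{76} \approx -0.013158$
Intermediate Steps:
$q{\left(U,Q \right)} = 3 Q \left(-1 + U\right)$ ($q{\left(U,Q \right)} = 3 \left(U - 1\right) \left(Q - 0\right) = 3 \left(-1 + U\right) \left(Q + \left(-1 + 1\right)\right) = 3 \left(-1 + U\right) \left(Q + 0\right) = 3 \left(-1 + U\right) Q = 3 Q \left(-1 + U\right)$)
$c{\left(w \right)} = -5 + w$
$b{\left(D \right)} = - 4 D$
$\frac{1}{b{\left(c{\left(q{\left(-1,-4 \right)} \right)} \right)}} = \frac{1}{\left(-4\right) \left(-5 + 3 \left(-4\right) \left(-1 - 1\right)\right)} = \frac{1}{\left(-4\right) \left(-5 + 3 \left(-4\right) \left(-2\right)\right)} = \frac{1}{\left(-4\right) \left(-5 + 24\right)} = \frac{1}{\left(-4\right) 19} = \frac{1}{-76} = - \frac{1}{76}$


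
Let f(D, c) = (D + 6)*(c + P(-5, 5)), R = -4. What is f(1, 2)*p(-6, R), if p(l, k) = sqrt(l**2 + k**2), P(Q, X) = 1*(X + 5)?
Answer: 168*sqrt(13) ≈ 605.73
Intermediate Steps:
P(Q, X) = 5 + X (P(Q, X) = 1*(5 + X) = 5 + X)
p(l, k) = sqrt(k**2 + l**2)
f(D, c) = (6 + D)*(10 + c) (f(D, c) = (D + 6)*(c + (5 + 5)) = (6 + D)*(c + 10) = (6 + D)*(10 + c))
f(1, 2)*p(-6, R) = (60 + 6*2 + 10*1 + 1*2)*sqrt((-4)**2 + (-6)**2) = (60 + 12 + 10 + 2)*sqrt(16 + 36) = 84*sqrt(52) = 84*(2*sqrt(13)) = 168*sqrt(13)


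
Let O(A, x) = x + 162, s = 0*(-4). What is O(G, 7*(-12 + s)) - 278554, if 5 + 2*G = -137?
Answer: -278476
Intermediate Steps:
s = 0
G = -71 (G = -5/2 + (1/2)*(-137) = -5/2 - 137/2 = -71)
O(A, x) = 162 + x
O(G, 7*(-12 + s)) - 278554 = (162 + 7*(-12 + 0)) - 278554 = (162 + 7*(-12)) - 278554 = (162 - 84) - 278554 = 78 - 278554 = -278476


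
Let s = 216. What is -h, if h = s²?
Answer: -46656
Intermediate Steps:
h = 46656 (h = 216² = 46656)
-h = -1*46656 = -46656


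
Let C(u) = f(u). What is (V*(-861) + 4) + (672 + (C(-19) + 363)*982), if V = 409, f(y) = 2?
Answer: 6957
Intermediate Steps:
C(u) = 2
(V*(-861) + 4) + (672 + (C(-19) + 363)*982) = (409*(-861) + 4) + (672 + (2 + 363)*982) = (-352149 + 4) + (672 + 365*982) = -352145 + (672 + 358430) = -352145 + 359102 = 6957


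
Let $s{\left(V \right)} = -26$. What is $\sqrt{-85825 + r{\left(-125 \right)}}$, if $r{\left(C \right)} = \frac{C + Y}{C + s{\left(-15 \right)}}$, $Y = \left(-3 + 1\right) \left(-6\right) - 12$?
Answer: $\frac{5 i \sqrt{78275078}}{151} \approx 292.96 i$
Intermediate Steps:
$Y = 0$ ($Y = \left(-2\right) \left(-6\right) - 12 = 12 - 12 = 0$)
$r{\left(C \right)} = \frac{C}{-26 + C}$ ($r{\left(C \right)} = \frac{C + 0}{C - 26} = \frac{C}{-26 + C}$)
$\sqrt{-85825 + r{\left(-125 \right)}} = \sqrt{-85825 - \frac{125}{-26 - 125}} = \sqrt{-85825 - \frac{125}{-151}} = \sqrt{-85825 - - \frac{125}{151}} = \sqrt{-85825 + \frac{125}{151}} = \sqrt{- \frac{12959450}{151}} = \frac{5 i \sqrt{78275078}}{151}$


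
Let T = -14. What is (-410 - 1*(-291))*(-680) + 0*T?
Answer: 80920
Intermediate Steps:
(-410 - 1*(-291))*(-680) + 0*T = (-410 - 1*(-291))*(-680) + 0*(-14) = (-410 + 291)*(-680) + 0 = -119*(-680) + 0 = 80920 + 0 = 80920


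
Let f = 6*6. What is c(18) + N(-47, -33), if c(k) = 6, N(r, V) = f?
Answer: 42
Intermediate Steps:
f = 36
N(r, V) = 36
c(18) + N(-47, -33) = 6 + 36 = 42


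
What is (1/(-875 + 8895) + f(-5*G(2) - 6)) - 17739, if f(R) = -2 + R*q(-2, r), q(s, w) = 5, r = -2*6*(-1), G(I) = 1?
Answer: -142723919/8020 ≈ -17796.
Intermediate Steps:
r = 12 (r = -12*(-1) = 12)
f(R) = -2 + 5*R (f(R) = -2 + R*5 = -2 + 5*R)
(1/(-875 + 8895) + f(-5*G(2) - 6)) - 17739 = (1/(-875 + 8895) + (-2 + 5*(-5*1 - 6))) - 17739 = (1/8020 + (-2 + 5*(-5 - 6))) - 17739 = (1/8020 + (-2 + 5*(-11))) - 17739 = (1/8020 + (-2 - 55)) - 17739 = (1/8020 - 57) - 17739 = -457139/8020 - 17739 = -142723919/8020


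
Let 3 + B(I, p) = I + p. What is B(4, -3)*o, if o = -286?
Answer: 572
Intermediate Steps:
B(I, p) = -3 + I + p (B(I, p) = -3 + (I + p) = -3 + I + p)
B(4, -3)*o = (-3 + 4 - 3)*(-286) = -2*(-286) = 572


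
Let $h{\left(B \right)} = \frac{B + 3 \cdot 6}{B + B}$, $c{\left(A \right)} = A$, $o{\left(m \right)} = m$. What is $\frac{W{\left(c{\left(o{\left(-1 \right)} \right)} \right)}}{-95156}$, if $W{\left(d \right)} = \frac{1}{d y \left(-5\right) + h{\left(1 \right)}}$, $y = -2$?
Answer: $\frac{1}{47578} \approx 2.1018 \cdot 10^{-5}$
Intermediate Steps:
$h{\left(B \right)} = \frac{18 + B}{2 B}$ ($h{\left(B \right)} = \frac{B + 18}{2 B} = \left(18 + B\right) \frac{1}{2 B} = \frac{18 + B}{2 B}$)
$W{\left(d \right)} = \frac{1}{\frac{19}{2} + 10 d}$ ($W{\left(d \right)} = \frac{1}{d \left(-2\right) \left(-5\right) + \frac{18 + 1}{2 \cdot 1}} = \frac{1}{- 2 d \left(-5\right) + \frac{1}{2} \cdot 1 \cdot 19} = \frac{1}{10 d + \frac{19}{2}} = \frac{1}{\frac{19}{2} + 10 d}$)
$\frac{W{\left(c{\left(o{\left(-1 \right)} \right)} \right)}}{-95156} = \frac{2 \frac{1}{19 + 20 \left(-1\right)}}{-95156} = \frac{2}{19 - 20} \left(- \frac{1}{95156}\right) = \frac{2}{-1} \left(- \frac{1}{95156}\right) = 2 \left(-1\right) \left(- \frac{1}{95156}\right) = \left(-2\right) \left(- \frac{1}{95156}\right) = \frac{1}{47578}$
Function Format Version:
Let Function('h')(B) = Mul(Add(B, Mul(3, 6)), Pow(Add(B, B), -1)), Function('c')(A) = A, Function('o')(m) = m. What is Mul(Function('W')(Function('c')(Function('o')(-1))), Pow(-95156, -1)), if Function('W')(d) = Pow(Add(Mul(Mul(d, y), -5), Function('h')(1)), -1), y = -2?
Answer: Rational(1, 47578) ≈ 2.1018e-5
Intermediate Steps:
Function('h')(B) = Mul(Rational(1, 2), Pow(B, -1), Add(18, B)) (Function('h')(B) = Mul(Add(B, 18), Pow(Mul(2, B), -1)) = Mul(Add(18, B), Mul(Rational(1, 2), Pow(B, -1))) = Mul(Rational(1, 2), Pow(B, -1), Add(18, B)))
Function('W')(d) = Pow(Add(Rational(19, 2), Mul(10, d)), -1) (Function('W')(d) = Pow(Add(Mul(Mul(d, -2), -5), Mul(Rational(1, 2), Pow(1, -1), Add(18, 1))), -1) = Pow(Add(Mul(Mul(-2, d), -5), Mul(Rational(1, 2), 1, 19)), -1) = Pow(Add(Mul(10, d), Rational(19, 2)), -1) = Pow(Add(Rational(19, 2), Mul(10, d)), -1))
Mul(Function('W')(Function('c')(Function('o')(-1))), Pow(-95156, -1)) = Mul(Mul(2, Pow(Add(19, Mul(20, -1)), -1)), Pow(-95156, -1)) = Mul(Mul(2, Pow(Add(19, -20), -1)), Rational(-1, 95156)) = Mul(Mul(2, Pow(-1, -1)), Rational(-1, 95156)) = Mul(Mul(2, -1), Rational(-1, 95156)) = Mul(-2, Rational(-1, 95156)) = Rational(1, 47578)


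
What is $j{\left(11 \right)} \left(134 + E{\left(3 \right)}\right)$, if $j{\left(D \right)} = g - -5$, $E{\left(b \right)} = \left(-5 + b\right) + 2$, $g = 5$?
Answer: $1340$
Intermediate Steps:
$E{\left(b \right)} = -3 + b$
$j{\left(D \right)} = 10$ ($j{\left(D \right)} = 5 - -5 = 5 + 5 = 10$)
$j{\left(11 \right)} \left(134 + E{\left(3 \right)}\right) = 10 \left(134 + \left(-3 + 3\right)\right) = 10 \left(134 + 0\right) = 10 \cdot 134 = 1340$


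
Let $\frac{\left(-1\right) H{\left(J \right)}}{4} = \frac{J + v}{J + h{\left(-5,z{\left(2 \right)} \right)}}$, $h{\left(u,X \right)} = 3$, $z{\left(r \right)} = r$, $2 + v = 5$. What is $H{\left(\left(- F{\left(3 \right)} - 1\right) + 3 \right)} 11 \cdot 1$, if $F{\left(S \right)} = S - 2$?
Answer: $-44$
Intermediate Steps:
$v = 3$ ($v = -2 + 5 = 3$)
$F{\left(S \right)} = -2 + S$ ($F{\left(S \right)} = S - 2 = -2 + S$)
$H{\left(J \right)} = -4$ ($H{\left(J \right)} = - 4 \frac{J + 3}{J + 3} = - 4 \frac{3 + J}{3 + J} = \left(-4\right) 1 = -4$)
$H{\left(\left(- F{\left(3 \right)} - 1\right) + 3 \right)} 11 \cdot 1 = \left(-4\right) 11 \cdot 1 = \left(-44\right) 1 = -44$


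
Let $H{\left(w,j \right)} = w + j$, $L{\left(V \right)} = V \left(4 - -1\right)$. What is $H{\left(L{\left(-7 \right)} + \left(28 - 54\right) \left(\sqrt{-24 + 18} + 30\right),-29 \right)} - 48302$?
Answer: $-49146 - 26 i \sqrt{6} \approx -49146.0 - 63.687 i$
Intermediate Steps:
$L{\left(V \right)} = 5 V$ ($L{\left(V \right)} = V \left(4 + 1\right) = V 5 = 5 V$)
$H{\left(w,j \right)} = j + w$
$H{\left(L{\left(-7 \right)} + \left(28 - 54\right) \left(\sqrt{-24 + 18} + 30\right),-29 \right)} - 48302 = \left(-29 + \left(5 \left(-7\right) + \left(28 - 54\right) \left(\sqrt{-24 + 18} + 30\right)\right)\right) - 48302 = \left(-29 - \left(35 + 26 \left(\sqrt{-6} + 30\right)\right)\right) - 48302 = \left(-29 - \left(35 + 26 \left(i \sqrt{6} + 30\right)\right)\right) - 48302 = \left(-29 - \left(35 + 26 \left(30 + i \sqrt{6}\right)\right)\right) - 48302 = \left(-29 - \left(815 + 26 i \sqrt{6}\right)\right) - 48302 = \left(-844 - 26 i \sqrt{6}\right) - 48302 = -49146 - 26 i \sqrt{6}$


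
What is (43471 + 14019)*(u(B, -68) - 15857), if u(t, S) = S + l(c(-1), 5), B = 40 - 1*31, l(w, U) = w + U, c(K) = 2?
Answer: -915125820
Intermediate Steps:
l(w, U) = U + w
B = 9 (B = 40 - 31 = 9)
u(t, S) = 7 + S (u(t, S) = S + (5 + 2) = S + 7 = 7 + S)
(43471 + 14019)*(u(B, -68) - 15857) = (43471 + 14019)*((7 - 68) - 15857) = 57490*(-61 - 15857) = 57490*(-15918) = -915125820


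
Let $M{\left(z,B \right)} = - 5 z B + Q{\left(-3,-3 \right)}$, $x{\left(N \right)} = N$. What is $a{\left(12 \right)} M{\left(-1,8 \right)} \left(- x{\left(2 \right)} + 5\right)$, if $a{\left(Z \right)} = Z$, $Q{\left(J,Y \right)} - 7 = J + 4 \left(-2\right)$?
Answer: $1296$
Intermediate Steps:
$Q{\left(J,Y \right)} = -1 + J$ ($Q{\left(J,Y \right)} = 7 + \left(J + 4 \left(-2\right)\right) = 7 + \left(J - 8\right) = 7 + \left(-8 + J\right) = -1 + J$)
$M{\left(z,B \right)} = -4 - 5 B z$ ($M{\left(z,B \right)} = - 5 z B - 4 = - 5 B z - 4 = -4 - 5 B z$)
$a{\left(12 \right)} M{\left(-1,8 \right)} \left(- x{\left(2 \right)} + 5\right) = 12 \left(-4 - 40 \left(-1\right)\right) \left(\left(-1\right) 2 + 5\right) = 12 \left(-4 + 40\right) \left(-2 + 5\right) = 12 \cdot 36 \cdot 3 = 432 \cdot 3 = 1296$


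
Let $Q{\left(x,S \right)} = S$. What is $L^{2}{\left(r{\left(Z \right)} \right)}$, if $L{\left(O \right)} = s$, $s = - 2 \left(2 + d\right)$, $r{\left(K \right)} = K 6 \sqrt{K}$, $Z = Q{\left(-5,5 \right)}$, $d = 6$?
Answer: $256$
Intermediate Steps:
$Z = 5$
$r{\left(K \right)} = 6 K^{\frac{3}{2}}$ ($r{\left(K \right)} = 6 K \sqrt{K} = 6 K^{\frac{3}{2}}$)
$s = -16$ ($s = - 2 \left(2 + 6\right) = \left(-2\right) 8 = -16$)
$L{\left(O \right)} = -16$
$L^{2}{\left(r{\left(Z \right)} \right)} = \left(-16\right)^{2} = 256$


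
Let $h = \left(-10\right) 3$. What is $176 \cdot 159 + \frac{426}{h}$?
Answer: $\frac{139849}{5} \approx 27970.0$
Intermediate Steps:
$h = -30$
$176 \cdot 159 + \frac{426}{h} = 176 \cdot 159 + \frac{426}{-30} = 27984 + 426 \left(- \frac{1}{30}\right) = 27984 - \frac{71}{5} = \frac{139849}{5}$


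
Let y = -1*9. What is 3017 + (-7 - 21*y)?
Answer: 3199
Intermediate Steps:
y = -9
3017 + (-7 - 21*y) = 3017 + (-7 - 21*(-9)) = 3017 + (-7 + 189) = 3017 + 182 = 3199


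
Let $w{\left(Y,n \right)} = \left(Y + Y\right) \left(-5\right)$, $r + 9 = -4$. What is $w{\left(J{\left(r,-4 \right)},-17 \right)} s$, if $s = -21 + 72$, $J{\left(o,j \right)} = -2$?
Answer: $1020$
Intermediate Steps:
$r = -13$ ($r = -9 - 4 = -13$)
$w{\left(Y,n \right)} = - 10 Y$ ($w{\left(Y,n \right)} = 2 Y \left(-5\right) = - 10 Y$)
$s = 51$
$w{\left(J{\left(r,-4 \right)},-17 \right)} s = \left(-10\right) \left(-2\right) 51 = 20 \cdot 51 = 1020$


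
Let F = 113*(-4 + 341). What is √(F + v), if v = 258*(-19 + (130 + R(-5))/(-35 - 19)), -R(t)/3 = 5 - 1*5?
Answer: √293021/3 ≈ 180.44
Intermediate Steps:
R(t) = 0 (R(t) = -3*(5 - 1*5) = -3*(5 - 5) = -3*0 = 0)
F = 38081 (F = 113*337 = 38081)
v = -49708/9 (v = 258*(-19 + (130 + 0)/(-35 - 19)) = 258*(-19 + 130/(-54)) = 258*(-19 + 130*(-1/54)) = 258*(-19 - 65/27) = 258*(-578/27) = -49708/9 ≈ -5523.1)
√(F + v) = √(38081 - 49708/9) = √(293021/9) = √293021/3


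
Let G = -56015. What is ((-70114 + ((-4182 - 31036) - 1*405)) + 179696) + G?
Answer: 17944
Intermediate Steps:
((-70114 + ((-4182 - 31036) - 1*405)) + 179696) + G = ((-70114 + ((-4182 - 31036) - 1*405)) + 179696) - 56015 = ((-70114 + (-35218 - 405)) + 179696) - 56015 = ((-70114 - 35623) + 179696) - 56015 = (-105737 + 179696) - 56015 = 73959 - 56015 = 17944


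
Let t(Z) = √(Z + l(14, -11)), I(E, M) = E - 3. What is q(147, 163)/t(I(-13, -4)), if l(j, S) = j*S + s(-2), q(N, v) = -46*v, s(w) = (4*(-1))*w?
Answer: 3749*I*√2/9 ≈ 589.1*I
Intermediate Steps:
s(w) = -4*w
I(E, M) = -3 + E
l(j, S) = 8 + S*j (l(j, S) = j*S - 4*(-2) = S*j + 8 = 8 + S*j)
t(Z) = √(-146 + Z) (t(Z) = √(Z + (8 - 11*14)) = √(Z + (8 - 154)) = √(Z - 146) = √(-146 + Z))
q(147, 163)/t(I(-13, -4)) = (-46*163)/(√(-146 + (-3 - 13))) = -7498/√(-146 - 16) = -7498*(-I*√2/18) = -(-3749)*I*√2/9 = 3749*I*√2/9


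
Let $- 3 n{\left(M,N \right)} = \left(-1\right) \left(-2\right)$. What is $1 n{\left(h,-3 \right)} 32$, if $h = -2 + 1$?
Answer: $- \frac{64}{3} \approx -21.333$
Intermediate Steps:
$h = -1$
$n{\left(M,N \right)} = - \frac{2}{3}$ ($n{\left(M,N \right)} = - \frac{\left(-1\right) \left(-2\right)}{3} = \left(- \frac{1}{3}\right) 2 = - \frac{2}{3}$)
$1 n{\left(h,-3 \right)} 32 = 1 \left(- \frac{2}{3}\right) 32 = \left(- \frac{2}{3}\right) 32 = - \frac{64}{3}$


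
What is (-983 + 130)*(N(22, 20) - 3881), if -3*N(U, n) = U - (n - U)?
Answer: 3317317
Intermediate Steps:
N(U, n) = -2*U/3 + n/3 (N(U, n) = -(U - (n - U))/3 = -(U + (U - n))/3 = -(-n + 2*U)/3 = -2*U/3 + n/3)
(-983 + 130)*(N(22, 20) - 3881) = (-983 + 130)*((-2/3*22 + (1/3)*20) - 3881) = -853*((-44/3 + 20/3) - 3881) = -853*(-8 - 3881) = -853*(-3889) = 3317317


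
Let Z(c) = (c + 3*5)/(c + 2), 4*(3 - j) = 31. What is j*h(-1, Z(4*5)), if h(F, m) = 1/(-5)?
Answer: 19/20 ≈ 0.95000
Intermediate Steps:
j = -19/4 (j = 3 - ¼*31 = 3 - 31/4 = -19/4 ≈ -4.7500)
Z(c) = (15 + c)/(2 + c) (Z(c) = (c + 15)/(2 + c) = (15 + c)/(2 + c))
h(F, m) = -⅕
j*h(-1, Z(4*5)) = -19/4*(-⅕) = 19/20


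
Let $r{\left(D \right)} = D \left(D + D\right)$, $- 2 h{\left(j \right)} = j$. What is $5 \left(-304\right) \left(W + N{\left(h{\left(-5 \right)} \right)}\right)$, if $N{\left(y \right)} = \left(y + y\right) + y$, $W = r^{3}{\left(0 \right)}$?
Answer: $-11400$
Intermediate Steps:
$h{\left(j \right)} = - \frac{j}{2}$
$r{\left(D \right)} = 2 D^{2}$ ($r{\left(D \right)} = D 2 D = 2 D^{2}$)
$W = 0$ ($W = \left(2 \cdot 0^{2}\right)^{3} = \left(2 \cdot 0\right)^{3} = 0^{3} = 0$)
$N{\left(y \right)} = 3 y$ ($N{\left(y \right)} = 2 y + y = 3 y$)
$5 \left(-304\right) \left(W + N{\left(h{\left(-5 \right)} \right)}\right) = 5 \left(-304\right) \left(0 + 3 \left(\left(- \frac{1}{2}\right) \left(-5\right)\right)\right) = - 1520 \left(0 + 3 \cdot \frac{5}{2}\right) = - 1520 \left(0 + \frac{15}{2}\right) = \left(-1520\right) \frac{15}{2} = -11400$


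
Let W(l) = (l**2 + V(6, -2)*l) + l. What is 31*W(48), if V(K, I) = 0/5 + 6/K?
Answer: 74400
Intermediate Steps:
V(K, I) = 6/K (V(K, I) = 0*(1/5) + 6/K = 0 + 6/K = 6/K)
W(l) = l**2 + 2*l (W(l) = (l**2 + (6/6)*l) + l = (l**2 + (6*(1/6))*l) + l = (l**2 + 1*l) + l = (l**2 + l) + l = (l + l**2) + l = l**2 + 2*l)
31*W(48) = 31*(48*(2 + 48)) = 31*(48*50) = 31*2400 = 74400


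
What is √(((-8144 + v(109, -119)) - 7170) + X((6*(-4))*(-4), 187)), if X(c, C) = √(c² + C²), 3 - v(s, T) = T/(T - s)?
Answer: √(-198988539 + 12996*√44185)/114 ≈ 122.89*I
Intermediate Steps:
v(s, T) = 3 - T/(T - s)
X(c, C) = √(C² + c²)
√(((-8144 + v(109, -119)) - 7170) + X((6*(-4))*(-4), 187)) = √(((-8144 + (-3*109 + 2*(-119))/(-119 - 1*109)) - 7170) + √(187² + ((6*(-4))*(-4))²)) = √(((-8144 + (-327 - 238)/(-119 - 109)) - 7170) + √(34969 + (-24*(-4))²)) = √(((-8144 - 565/(-228)) - 7170) + √(34969 + 96²)) = √(((-8144 - 1/228*(-565)) - 7170) + √(34969 + 9216)) = √(((-8144 + 565/228) - 7170) + √44185) = √((-1856267/228 - 7170) + √44185) = √(-3491027/228 + √44185)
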